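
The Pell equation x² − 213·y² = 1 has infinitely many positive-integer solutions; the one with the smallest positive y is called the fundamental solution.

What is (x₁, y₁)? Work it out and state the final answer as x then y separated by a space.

√213 → a₀=14, period (1,1,2,6,1,8,1,6,2,1,1,28); ℓ=12 even so k=11
i=0: a=14 ⇒ p=14, q=1
i=1: a=1 ⇒ p=15, q=1
…
i=4: a=6 ⇒ p=467, q=32
i=5: a=1 ⇒ p=540, q=37
i=6: a=8 ⇒ p=4787, q=328
i=7: a=1 ⇒ p=5327, q=365
i=8: a=6 ⇒ p=36749, q=2518
i=9: a=2 ⇒ p=78825, q=5401
i=10: a=1 ⇒ p=115574, q=7919
i=11: a=1 ⇒ p=194399, q=13320
fundamental: x₁=194399, y₁=13320  (since 37790971201 − 213·177422400 = 1)

194399 13320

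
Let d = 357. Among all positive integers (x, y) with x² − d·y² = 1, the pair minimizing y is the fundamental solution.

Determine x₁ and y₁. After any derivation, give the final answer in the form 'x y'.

√357 = [18; 1,8,2,8,1,36, …], period ℓ=6 (even) → k=5
step 0: (18, 1)  from 18·(1,0) + (0,1)
step 1: (19, 1)  from 1·(18,1) + (1,0)
step 2: (170, 9)  from 8·(19,1) + (18,1)
…
step 4: (3042, 161)  from 8·(359,19) + (170,9)
step 5: (3401, 180)  from 1·(3042,161) + (359,19)
→ (3401, 180).  Check: 3401²=11566801, 357·180²=11566800, difference 1.

3401 180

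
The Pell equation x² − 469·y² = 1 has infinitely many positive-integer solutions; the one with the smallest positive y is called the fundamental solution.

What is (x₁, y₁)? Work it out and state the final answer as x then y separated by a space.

[21; 1,1,1,10,6,10,1,1,1,42] for √469; ℓ=10 ⇒ convergent index 9
step 0: (21, 1)  from 21·(1,0) + (0,1)
step 1: (22, 1)  from 1·(21,1) + (1,0)
step 2: (43, 2)  from 1·(22,1) + (21,1)
…
step 4: (693, 32)  from 10·(65,3) + (43,2)
step 5: (4223, 195)  from 6·(693,32) + (65,3)
step 6: (42923, 1982)  from 10·(4223,195) + (693,32)
…
step 8: (90069, 4159)  from 1·(47146,2177) + (42923,1982)
step 9: (137215, 6336)  from 1·(90069,4159) + (47146,2177)
→ (137215, 6336).  Check: 137215²=18827956225, 469·6336²=18827956224, difference 1.

137215 6336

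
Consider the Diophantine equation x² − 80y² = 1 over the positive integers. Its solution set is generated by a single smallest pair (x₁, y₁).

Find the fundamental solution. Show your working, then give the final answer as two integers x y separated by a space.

9 1

d=80: √d = [8; 1,16] (ℓ=2, even), read p_1/q_1
i=0: a=8 ⇒ p=8, q=1
i=1: a=1 ⇒ p=9, q=1
fundamental: x₁=9, y₁=1  (since 81 − 80·1 = 1)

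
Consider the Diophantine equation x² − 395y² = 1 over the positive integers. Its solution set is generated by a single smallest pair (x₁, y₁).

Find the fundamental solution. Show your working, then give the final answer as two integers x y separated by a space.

√395 = [19; 1,6,1,38, …], period ℓ=4 (even) → k=3
step 0: (19, 1)  from 19·(1,0) + (0,1)
…
step 2: (139, 7)  from 6·(20,1) + (19,1)
step 3: (159, 8)  from 1·(139,7) + (20,1)
fundamental: x₁=159, y₁=8  (since 25281 − 395·64 = 1)

159 8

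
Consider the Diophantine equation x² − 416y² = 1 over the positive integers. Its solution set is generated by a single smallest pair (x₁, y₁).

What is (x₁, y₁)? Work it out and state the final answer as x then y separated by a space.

5201 255

d=416: √d = [20; 2,1,1,9,1,1,2,40] (ℓ=8, even), read p_7/q_7
step 0: (20, 1)  from 20·(1,0) + (0,1)
step 1: (41, 2)  from 2·(20,1) + (1,0)
…
step 3: (102, 5)  from 1·(61,3) + (41,2)
step 4: (979, 48)  from 9·(102,5) + (61,3)
…
step 6: (2060, 101)  from 1·(1081,53) + (979,48)
step 7: (5201, 255)  from 2·(2060,101) + (1081,53)
(x₁, y₁) = (5201, 255);  5201² − 416·255² = 1 ✓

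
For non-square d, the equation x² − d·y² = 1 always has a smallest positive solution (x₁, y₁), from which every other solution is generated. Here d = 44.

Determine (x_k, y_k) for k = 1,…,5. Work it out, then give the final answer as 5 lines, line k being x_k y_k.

√44 = [6; 1,1,1,2,1,1,1,12, …], period ℓ=8 (even) → k=7
k=0  a_k=6  p_k/q_k = 6/1
k=1  a_k=1  p_k/q_k = 7/1
k=2  a_k=1  p_k/q_k = 13/2
k=3  a_k=1  p_k/q_k = 20/3
k=4  a_k=2  p_k/q_k = 53/8
…
k=6  a_k=1  p_k/q_k = 126/19
k=7  a_k=1  p_k/q_k = 199/30
fundamental: x₁=199, y₁=30  (since 39601 − 44·900 = 1)
(199+30√44)^2 = 79201 + 11940√44
(199+30√44)^3 = 31521799 + 4752090√44
(199+30√44)^4 = 12545596801 + 1891319880√44
(199+30√44)^5 = 4993116004999 + 752740560150√44

199 30
79201 11940
31521799 4752090
12545596801 1891319880
4993116004999 752740560150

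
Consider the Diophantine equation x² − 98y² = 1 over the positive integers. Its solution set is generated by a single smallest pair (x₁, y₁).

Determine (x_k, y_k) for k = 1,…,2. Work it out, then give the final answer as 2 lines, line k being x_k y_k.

√98 → a₀=9, period (1,8,1,18); ℓ=4 even so k=3
k=0  a_k=9  p_k/q_k = 9/1
k=1  a_k=1  p_k/q_k = 10/1
k=2  a_k=8  p_k/q_k = 89/9
k=3  a_k=1  p_k/q_k = 99/10
→ (99, 10).  Check: 99²=9801, 98·10²=9800, difference 1.
(99+10√98)^2 = 19601 + 1980√98

99 10
19601 1980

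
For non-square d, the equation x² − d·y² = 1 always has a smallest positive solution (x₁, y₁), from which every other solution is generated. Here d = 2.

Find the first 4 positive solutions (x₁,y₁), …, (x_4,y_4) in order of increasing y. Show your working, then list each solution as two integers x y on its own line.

3 2
17 12
99 70
577 408

[1; 2] for √2; ℓ=1 ⇒ convergent index 1
i=0: a=1 ⇒ p=1, q=1
i=1: a=2 ⇒ p=3, q=2
→ (3, 2).  Check: 3²=9, 2·2²=8, difference 1.
(3+2√2)^2 = 17 + 12√2
(3+2√2)^3 = 99 + 70√2
(3+2√2)^4 = 577 + 408√2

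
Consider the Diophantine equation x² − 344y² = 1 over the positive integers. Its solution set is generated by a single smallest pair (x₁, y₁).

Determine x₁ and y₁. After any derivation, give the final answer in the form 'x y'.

10405 561

√344 → a₀=18, period (1,1,4,1,3,1,4,1,1,36); ℓ=10 even so k=9
a_0=18:  p_0=18·1+0=18,  q_0=18·0+1=1
a_1=1:  p_1=1·18+1=19,  q_1=1·1+0=1
a_2=1:  p_2=1·19+18=37,  q_2=1·1+1=2
a_3=4:  p_3=4·37+19=167,  q_3=4·2+1=9
a_4=1:  p_4=1·167+37=204,  q_4=1·9+2=11
a_5=3:  p_5=3·204+167=779,  q_5=3·11+9=42
a_6=1:  p_6=1·779+204=983,  q_6=1·42+11=53
a_7=4:  p_7=4·983+779=4711,  q_7=4·53+42=254
a_8=1:  p_8=1·4711+983=5694,  q_8=1·254+53=307
a_9=1:  p_9=1·5694+4711=10405,  q_9=1·307+254=561
→ (10405, 561).  Check: 10405²=108264025, 344·561²=108264024, difference 1.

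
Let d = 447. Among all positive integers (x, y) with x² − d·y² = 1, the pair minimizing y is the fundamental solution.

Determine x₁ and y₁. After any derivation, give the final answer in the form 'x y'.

148 7

√447 → a₀=21, period (7,42); ℓ=2 even so k=1
i=0: a=21 ⇒ p=21, q=1
i=1: a=7 ⇒ p=148, q=7
(x₁, y₁) = (148, 7);  148² − 447·7² = 1 ✓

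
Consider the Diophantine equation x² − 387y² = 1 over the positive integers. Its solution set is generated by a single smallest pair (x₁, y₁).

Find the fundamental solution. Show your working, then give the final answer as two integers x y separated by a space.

√387 = [19; 1,2,19,2,1,38, …], period ℓ=6 (even) → k=5
step 0: (19, 1)  from 19·(1,0) + (0,1)
…
step 2: (59, 3)  from 2·(20,1) + (19,1)
…
step 4: (2341, 119)  from 2·(1141,58) + (59,3)
step 5: (3482, 177)  from 1·(2341,119) + (1141,58)
fundamental: x₁=3482, y₁=177  (since 12124324 − 387·31329 = 1)

3482 177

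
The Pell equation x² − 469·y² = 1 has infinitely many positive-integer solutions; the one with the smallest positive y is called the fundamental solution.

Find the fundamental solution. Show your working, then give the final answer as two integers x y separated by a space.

√469 = [21; 1,1,1,10,6,10,1,1,1,42, …], period ℓ=10 (even) → k=9
i=0: a=21 ⇒ p=21, q=1
…
i=3: a=1 ⇒ p=65, q=3
…
i=6: a=10 ⇒ p=42923, q=1982
…
i=8: a=1 ⇒ p=90069, q=4159
i=9: a=1 ⇒ p=137215, q=6336
fundamental: x₁=137215, y₁=6336  (since 18827956225 − 469·40144896 = 1)

137215 6336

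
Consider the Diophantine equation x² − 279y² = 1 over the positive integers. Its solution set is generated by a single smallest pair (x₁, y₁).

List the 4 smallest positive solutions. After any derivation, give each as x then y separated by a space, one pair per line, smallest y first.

√279 → a₀=16, period (1,2,2,1,2,2,1,32); ℓ=8 even so k=7
a_0=16:  p_0=16·1+0=16,  q_0=16·0+1=1
a_1=1:  p_1=1·16+1=17,  q_1=1·1+0=1
a_2=2:  p_2=2·17+16=50,  q_2=2·1+1=3
…
a_4=1:  p_4=1·117+50=167,  q_4=1·7+3=10
…
a_6=2:  p_6=2·451+167=1069,  q_6=2·27+10=64
a_7=1:  p_7=1·1069+451=1520,  q_7=1·64+27=91
→ (1520, 91).  Check: 1520²=2310400, 279·91²=2310399, difference 1.
k=2:  x_2 = 1520·1520+279·91·91 = 4620799,  y_2 = 1520·91+91·1520 = 276640
k=3:  x_3 = 1520·4620799+279·91·276640 = 14047227440,  y_3 = 1520·276640+91·4620799 = 840985509
k=4:  x_4 = 1520·14047227440+279·91·840985509 = 42703566796801,  y_4 = 1520·840985509+91·14047227440 = 2556595670720

1520 91
4620799 276640
14047227440 840985509
42703566796801 2556595670720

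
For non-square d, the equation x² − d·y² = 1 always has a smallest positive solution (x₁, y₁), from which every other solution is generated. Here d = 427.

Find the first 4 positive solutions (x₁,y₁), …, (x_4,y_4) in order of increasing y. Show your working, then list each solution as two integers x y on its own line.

62 3
7687 372
953126 46125
118179937 5719128

√427 = [20; 1,1,1,40, …], period ℓ=4 (even) → k=3
a_0=20:  p_0=20·1+0=20,  q_0=20·0+1=1
a_1=1:  p_1=1·20+1=21,  q_1=1·1+0=1
a_2=1:  p_2=1·21+20=41,  q_2=1·1+1=2
a_3=1:  p_3=1·41+21=62,  q_3=1·2+1=3
(x₁, y₁) = (62, 3);  62² − 427·3² = 1 ✓
k=2:  x_2 = 62·62+427·3·3 = 7687,  y_2 = 62·3+3·62 = 372
k=3:  x_3 = 62·7687+427·3·372 = 953126,  y_3 = 62·372+3·7687 = 46125
k=4:  x_4 = 62·953126+427·3·46125 = 118179937,  y_4 = 62·46125+3·953126 = 5719128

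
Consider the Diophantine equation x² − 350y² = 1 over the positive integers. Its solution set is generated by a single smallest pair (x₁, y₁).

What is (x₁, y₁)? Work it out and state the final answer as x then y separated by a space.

√350 = [18; 1,2,2,2,1,36, …], period ℓ=6 (even) → k=5
k=0  a_k=18  p_k/q_k = 18/1
…
k=2  a_k=2  p_k/q_k = 56/3
k=3  a_k=2  p_k/q_k = 131/7
k=4  a_k=2  p_k/q_k = 318/17
k=5  a_k=1  p_k/q_k = 449/24
fundamental: x₁=449, y₁=24  (since 201601 − 350·576 = 1)

449 24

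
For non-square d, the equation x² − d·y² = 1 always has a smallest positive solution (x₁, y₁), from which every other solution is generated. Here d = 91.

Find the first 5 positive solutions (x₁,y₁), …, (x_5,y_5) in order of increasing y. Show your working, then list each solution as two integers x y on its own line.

√91 → a₀=9, period (1,1,5,1,5,1,1,18); ℓ=8 even so k=7
step 0: (9, 1)  from 9·(1,0) + (0,1)
…
step 2: (19, 2)  from 1·(10,1) + (9,1)
…
step 4: (124, 13)  from 1·(105,11) + (19,2)
step 5: (725, 76)  from 5·(124,13) + (105,11)
step 6: (849, 89)  from 1·(725,76) + (124,13)
step 7: (1574, 165)  from 1·(849,89) + (725,76)
fundamental: x₁=1574, y₁=165  (since 2477476 − 91·27225 = 1)
(1574+165√91)^2 = 4954951 + 519420√91
(1574+165√91)^3 = 15598184174 + 1635133995√91
(1574+165√91)^4 = 49103078824801 + 5147401296840√91
(1574+165√91)^5 = 154576476542289374 + 16204017647318325√91

1574 165
4954951 519420
15598184174 1635133995
49103078824801 5147401296840
154576476542289374 16204017647318325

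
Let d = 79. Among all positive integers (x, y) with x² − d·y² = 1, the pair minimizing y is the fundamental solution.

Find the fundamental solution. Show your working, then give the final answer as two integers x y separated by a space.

80 9

√79 → a₀=8, period (1,7,1,16); ℓ=4 even so k=3
k=0  a_k=8  p_k/q_k = 8/1
…
k=2  a_k=7  p_k/q_k = 71/8
k=3  a_k=1  p_k/q_k = 80/9
(x₁, y₁) = (80, 9);  80² − 79·9² = 1 ✓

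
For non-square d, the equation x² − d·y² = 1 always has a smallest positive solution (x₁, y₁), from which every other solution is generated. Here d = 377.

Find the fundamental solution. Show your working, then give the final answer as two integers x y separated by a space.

d=377: √d = [19; 2,2,2,38] (ℓ=4, even), read p_3/q_3
a_0=19:  p_0=19·1+0=19,  q_0=19·0+1=1
a_1=2:  p_1=2·19+1=39,  q_1=2·1+0=2
a_2=2:  p_2=2·39+19=97,  q_2=2·2+1=5
a_3=2:  p_3=2·97+39=233,  q_3=2·5+2=12
→ (233, 12).  Check: 233²=54289, 377·12²=54288, difference 1.

233 12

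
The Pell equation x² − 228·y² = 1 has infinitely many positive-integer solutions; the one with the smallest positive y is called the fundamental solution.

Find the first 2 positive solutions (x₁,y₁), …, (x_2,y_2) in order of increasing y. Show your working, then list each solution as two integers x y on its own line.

d=228: √d = [15; 10,30] (ℓ=2, even), read p_1/q_1
step 0: (15, 1)  from 15·(1,0) + (0,1)
step 1: (151, 10)  from 10·(15,1) + (1,0)
→ (151, 10).  Check: 151²=22801, 228·10²=22800, difference 1.
(151+10√228)^2 = 45601 + 3020√228

151 10
45601 3020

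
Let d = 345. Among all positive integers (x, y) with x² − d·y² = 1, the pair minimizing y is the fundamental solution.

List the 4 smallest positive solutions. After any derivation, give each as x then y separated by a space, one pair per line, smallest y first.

d=345: √d = [18; 1,1,2,1,6,1,2,1,1,36] (ℓ=10, even), read p_9/q_9
a_0=18:  p_0=18·1+0=18,  q_0=18·0+1=1
a_1=1:  p_1=1·18+1=19,  q_1=1·1+0=1
…
a_3=2:  p_3=2·37+19=93,  q_3=2·2+1=5
a_4=1:  p_4=1·93+37=130,  q_4=1·5+2=7
…
a_8=1:  p_8=1·2879+1003=3882,  q_8=1·155+54=209
a_9=1:  p_9=1·3882+2879=6761,  q_9=1·209+155=364
(x₁, y₁) = (6761, 364);  6761² − 345·364² = 1 ✓
k=2:  x_2 = 6761·6761+345·364·364 = 91422241,  y_2 = 6761·364+364·6761 = 4922008
k=3:  x_3 = 6761·91422241+345·364·4922008 = 1236211536041,  y_3 = 6761·4922008+364·91422241 = 66555391812
k=4:  x_4 = 6761·1236211536041+345·364·66555391812 = 16716052298924161,  y_4 = 6761·66555391812+364·1236211536041 = 899962003159856

6761 364
91422241 4922008
1236211536041 66555391812
16716052298924161 899962003159856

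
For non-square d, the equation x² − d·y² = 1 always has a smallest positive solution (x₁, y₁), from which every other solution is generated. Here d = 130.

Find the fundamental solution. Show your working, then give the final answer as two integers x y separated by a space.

[11; 2,2,22] for √130; ℓ=3 ⇒ convergent index 5
i=0: a=11 ⇒ p=11, q=1
…
i=3: a=22 ⇒ p=1277, q=112
i=4: a=2 ⇒ p=2611, q=229
i=5: a=2 ⇒ p=6499, q=570
→ (6499, 570).  Check: 6499²=42237001, 130·570²=42237000, difference 1.

6499 570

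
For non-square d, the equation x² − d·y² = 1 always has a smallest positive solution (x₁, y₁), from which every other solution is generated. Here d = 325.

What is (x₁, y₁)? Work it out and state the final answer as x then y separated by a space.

649 36

[18; 36] for √325; ℓ=1 ⇒ convergent index 1
i=0: a=18 ⇒ p=18, q=1
i=1: a=36 ⇒ p=649, q=36
→ (649, 36).  Check: 649²=421201, 325·36²=421200, difference 1.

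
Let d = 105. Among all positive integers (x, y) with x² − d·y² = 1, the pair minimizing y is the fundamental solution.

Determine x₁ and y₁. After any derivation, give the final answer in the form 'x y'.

41 4

√105 → a₀=10, period (4,20); ℓ=2 even so k=1
a_0=10:  p_0=10·1+0=10,  q_0=10·0+1=1
a_1=4:  p_1=4·10+1=41,  q_1=4·1+0=4
(x₁, y₁) = (41, 4);  41² − 105·4² = 1 ✓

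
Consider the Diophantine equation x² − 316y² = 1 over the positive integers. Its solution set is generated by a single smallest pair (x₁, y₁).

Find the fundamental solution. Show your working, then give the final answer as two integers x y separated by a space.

12799 720

√316 = [17; 1,3,2,8,2,3,1,34, …], period ℓ=8 (even) → k=7
k=0  a_k=17  p_k/q_k = 17/1
k=1  a_k=1  p_k/q_k = 18/1
…
k=6  a_k=3  p_k/q_k = 9937/559
k=7  a_k=1  p_k/q_k = 12799/720
→ (12799, 720).  Check: 12799²=163814401, 316·720²=163814400, difference 1.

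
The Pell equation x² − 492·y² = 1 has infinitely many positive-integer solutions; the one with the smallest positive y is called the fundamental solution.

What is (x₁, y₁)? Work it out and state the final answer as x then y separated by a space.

29767 1342

√492 → a₀=22, period (5,1,1,10,1,1,5,44); ℓ=8 even so k=7
step 0: (22, 1)  from 22·(1,0) + (0,1)
step 1: (111, 5)  from 5·(22,1) + (1,0)
step 2: (133, 6)  from 1·(111,5) + (22,1)
step 3: (244, 11)  from 1·(133,6) + (111,5)
step 4: (2573, 116)  from 10·(244,11) + (133,6)
step 5: (2817, 127)  from 1·(2573,116) + (244,11)
step 6: (5390, 243)  from 1·(2817,127) + (2573,116)
step 7: (29767, 1342)  from 5·(5390,243) + (2817,127)
fundamental: x₁=29767, y₁=1342  (since 886074289 − 492·1800964 = 1)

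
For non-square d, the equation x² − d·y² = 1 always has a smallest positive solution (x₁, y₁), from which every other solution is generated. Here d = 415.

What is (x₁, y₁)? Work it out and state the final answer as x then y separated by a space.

√415 = [20; 2,1,2,4,6,…,1,2,40, …], period ℓ=16 (even) → k=15
a_0=20:  p_0=20·1+0=20,  q_0=20·0+1=1
…
a_3=2:  p_3=2·61+41=163,  q_3=2·3+2=8
a_4=4:  p_4=4·163+61=713,  q_4=4·8+3=35
a_5=6:  p_5=6·713+163=4441,  q_5=6·35+8=218
…
a_8=3:  p_8=3·9595+5154=33939,  q_8=3·471+253=1666
…
a_10=1:  p_10=1·43534+33939=77473,  q_10=1·2137+1666=3803
a_11=6:  p_11=6·77473+43534=508372,  q_11=6·3803+2137=24955
…
a_14=1:  p_14=1·4730294+2110961=6841255,  q_14=1·232201+103623=335824
a_15=2:  p_15=2·6841255+4730294=18412804,  q_15=2·335824+232201=903849
fundamental: x₁=18412804, y₁=903849  (since 339031351142416 − 415·816943014801 = 1)

18412804 903849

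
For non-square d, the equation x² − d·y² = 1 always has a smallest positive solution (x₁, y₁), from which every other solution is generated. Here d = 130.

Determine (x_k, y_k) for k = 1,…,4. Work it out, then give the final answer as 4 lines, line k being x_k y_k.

d=130: √d = [11; 2,2,22] (ℓ=3, odd), read p_5/q_5
k=0  a_k=11  p_k/q_k = 11/1
k=1  a_k=2  p_k/q_k = 23/2
k=2  a_k=2  p_k/q_k = 57/5
k=3  a_k=22  p_k/q_k = 1277/112
k=4  a_k=2  p_k/q_k = 2611/229
k=5  a_k=2  p_k/q_k = 6499/570
fundamental: x₁=6499, y₁=570  (since 42237001 − 130·324900 = 1)
(x_2, y_2) = (6499·6499 + 130·570·570, 6499·570 + 570·6499) = (84474001, 7408860)
(x_3, y_3) = (6499·84474001 + 130·570·7408860, 6499·7408860 + 570·84474001) = (1097993058499, 96300361710)
(x_4, y_4) = (6499·1097993058499 + 130·570·96300361710, 6499·96300361710 + 570·1097993058499) = (14271713689896001, 1251712094097720)

6499 570
84474001 7408860
1097993058499 96300361710
14271713689896001 1251712094097720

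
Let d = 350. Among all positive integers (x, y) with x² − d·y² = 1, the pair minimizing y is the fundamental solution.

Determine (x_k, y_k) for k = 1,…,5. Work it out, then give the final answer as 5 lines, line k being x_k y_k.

d=350: √d = [18; 1,2,2,2,1,36] (ℓ=6, even), read p_5/q_5
step 0: (18, 1)  from 18·(1,0) + (0,1)
step 1: (19, 1)  from 1·(18,1) + (1,0)
…
step 3: (131, 7)  from 2·(56,3) + (19,1)
step 4: (318, 17)  from 2·(131,7) + (56,3)
step 5: (449, 24)  from 1·(318,17) + (131,7)
→ (449, 24).  Check: 449²=201601, 350·24²=201600, difference 1.
(x_2, y_2) = (449·449 + 350·24·24, 449·24 + 24·449) = (403201, 21552)
(x_3, y_3) = (449·403201 + 350·24·21552, 449·21552 + 24·403201) = (362074049, 19353672)
(x_4, y_4) = (449·362074049 + 350·24·19353672, 449·19353672 + 24·362074049) = (325142092801, 17379575904)
(x_5, y_5) = (449·325142092801 + 350·24·17379575904, 449·17379575904 + 24·325142092801) = (291977237261249, 15606839808120)

449 24
403201 21552
362074049 19353672
325142092801 17379575904
291977237261249 15606839808120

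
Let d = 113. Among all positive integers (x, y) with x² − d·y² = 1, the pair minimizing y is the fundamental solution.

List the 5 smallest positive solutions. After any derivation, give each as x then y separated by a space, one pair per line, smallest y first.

[10; 1,1,1,2,2,1,1,1,20] for √113; ℓ=9 ⇒ convergent index 17
i=0: a=10 ⇒ p=10, q=1
…
i=5: a=2 ⇒ p=202, q=19
i=6: a=1 ⇒ p=287, q=27
i=7: a=1 ⇒ p=489, q=46
…
i=10: a=1 ⇒ p=16785, q=1579
…
i=16: a=1 ⇒ p=758918, q=71393
i=17: a=1 ⇒ p=1204353, q=113296
(x₁, y₁) = (1204353, 113296);  1204353² − 113·113296² = 1 ✓
(1204353+113296√113)^2 = 2900932297217 + 272896754976√113
(1204353+113296√113)^3 = 6987493029899166849 + 657328051091107760√113
(1204353+113296√113)^4 = 16830816386073401651890177 + 1583310020631184911403584√113
(1204353+113296√113)^5 = 40540488414026331506287881514113 + 3813728346553801555156190094544√113

1204353 113296
2900932297217 272896754976
6987493029899166849 657328051091107760
16830816386073401651890177 1583310020631184911403584
40540488414026331506287881514113 3813728346553801555156190094544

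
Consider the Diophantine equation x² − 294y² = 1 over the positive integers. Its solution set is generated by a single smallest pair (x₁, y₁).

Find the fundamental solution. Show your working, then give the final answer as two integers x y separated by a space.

4801 280

d=294: √d = [17; 6,1,4,1,6,34] (ℓ=6, even), read p_5/q_5
k=0  a_k=17  p_k/q_k = 17/1
k=1  a_k=6  p_k/q_k = 103/6
k=2  a_k=1  p_k/q_k = 120/7
k=3  a_k=4  p_k/q_k = 583/34
k=4  a_k=1  p_k/q_k = 703/41
k=5  a_k=6  p_k/q_k = 4801/280
→ (4801, 280).  Check: 4801²=23049601, 294·280²=23049600, difference 1.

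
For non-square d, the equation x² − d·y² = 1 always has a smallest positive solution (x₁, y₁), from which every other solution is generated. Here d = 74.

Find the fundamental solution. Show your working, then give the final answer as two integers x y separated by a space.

3699 430

[8; 1,1,1,1,16] for √74; ℓ=5 ⇒ convergent index 9
k=0  a_k=8  p_k/q_k = 8/1
k=1  a_k=1  p_k/q_k = 9/1
k=2  a_k=1  p_k/q_k = 17/2
k=3  a_k=1  p_k/q_k = 26/3
…
k=5  a_k=16  p_k/q_k = 714/83
k=6  a_k=1  p_k/q_k = 757/88
k=7  a_k=1  p_k/q_k = 1471/171
k=8  a_k=1  p_k/q_k = 2228/259
k=9  a_k=1  p_k/q_k = 3699/430
→ (3699, 430).  Check: 3699²=13682601, 74·430²=13682600, difference 1.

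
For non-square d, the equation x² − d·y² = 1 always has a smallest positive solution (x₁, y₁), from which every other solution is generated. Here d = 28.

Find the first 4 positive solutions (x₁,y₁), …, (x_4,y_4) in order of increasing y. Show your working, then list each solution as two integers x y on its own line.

127 24
32257 6096
8193151 1548360
2081028097 393277344

d=28: √d = [5; 3,2,3,10] (ℓ=4, even), read p_3/q_3
step 0: (5, 1)  from 5·(1,0) + (0,1)
step 1: (16, 3)  from 3·(5,1) + (1,0)
step 2: (37, 7)  from 2·(16,3) + (5,1)
step 3: (127, 24)  from 3·(37,7) + (16,3)
→ (127, 24).  Check: 127²=16129, 28·24²=16128, difference 1.
k=2:  x_2 = 127·127+28·24·24 = 32257,  y_2 = 127·24+24·127 = 6096
k=3:  x_3 = 127·32257+28·24·6096 = 8193151,  y_3 = 127·6096+24·32257 = 1548360
k=4:  x_4 = 127·8193151+28·24·1548360 = 2081028097,  y_4 = 127·1548360+24·8193151 = 393277344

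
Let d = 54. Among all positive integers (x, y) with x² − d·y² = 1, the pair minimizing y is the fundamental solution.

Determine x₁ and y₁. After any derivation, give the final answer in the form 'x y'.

485 66

√54 → a₀=7, period (2,1,6,1,2,14); ℓ=6 even so k=5
i=0: a=7 ⇒ p=7, q=1
i=1: a=2 ⇒ p=15, q=2
…
i=3: a=6 ⇒ p=147, q=20
i=4: a=1 ⇒ p=169, q=23
i=5: a=2 ⇒ p=485, q=66
fundamental: x₁=485, y₁=66  (since 235225 − 54·4356 = 1)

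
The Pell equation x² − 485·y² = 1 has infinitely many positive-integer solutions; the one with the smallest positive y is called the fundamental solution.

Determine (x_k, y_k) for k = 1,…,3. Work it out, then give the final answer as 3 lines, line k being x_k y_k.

969 44
1877921 85272
3639409929 165257092

[22; 44] for √485; ℓ=1 ⇒ convergent index 1
a_0=22:  p_0=22·1+0=22,  q_0=22·0+1=1
a_1=44:  p_1=44·22+1=969,  q_1=44·1+0=44
fundamental: x₁=969, y₁=44  (since 938961 − 485·1936 = 1)
(969+44√485)^2 = 1877921 + 85272√485
(969+44√485)^3 = 3639409929 + 165257092√485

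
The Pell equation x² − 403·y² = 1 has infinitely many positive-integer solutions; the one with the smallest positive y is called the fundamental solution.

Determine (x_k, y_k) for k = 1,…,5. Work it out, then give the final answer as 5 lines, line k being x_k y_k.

√403 → a₀=20, period (13,2,1,3,1,3,1,2,13,40); ℓ=10 even so k=9
i=0: a=20 ⇒ p=20, q=1
…
i=2: a=2 ⇒ p=542, q=27
…
i=4: a=3 ⇒ p=2951, q=147
i=5: a=1 ⇒ p=3754, q=187
…
i=8: a=2 ⇒ p=50147, q=2498
i=9: a=13 ⇒ p=669878, q=33369
→ (669878, 33369).  Check: 669878²=448736534884, 403·33369²=448736534883, difference 1.
k=2:  x_2 = 669878·669878+403·33369·33369 = 897473069767,  y_2 = 669878·33369+33369·669878 = 44706317964
k=3:  x_3 = 669878·897473069767+403·33369·44706317964 = 1202394930058086974,  y_3 = 669878·44706317964+33369·897473069767 = 59895557730143415
k=4:  x_4 = 669878·1202394930058086974+403·33369·59895557730143415 = 1610915821914004898868577,  y_4 = 669878·59895557730143415+33369·1202394930058086974 = 80245432842261314788776
k=5:  x_5 = 669878·1610915821914004898868577+403·33369·80245432842261314788776 = 2158234137903017152358511160238,  y_5 = 669878·80245432842261314788776+33369·1610915821914004898868577 = 107509300122956754498421235241

669878 33369
897473069767 44706317964
1202394930058086974 59895557730143415
1610915821914004898868577 80245432842261314788776
2158234137903017152358511160238 107509300122956754498421235241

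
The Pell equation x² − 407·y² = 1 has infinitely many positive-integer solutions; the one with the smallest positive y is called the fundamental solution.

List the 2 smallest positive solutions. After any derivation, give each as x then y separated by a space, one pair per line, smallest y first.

√407 = [20; 5,1,2,1,5,40, …], period ℓ=6 (even) → k=5
a_0=20:  p_0=20·1+0=20,  q_0=20·0+1=1
…
a_2=1:  p_2=1·101+20=121,  q_2=1·5+1=6
a_3=2:  p_3=2·121+101=343,  q_3=2·6+5=17
a_4=1:  p_4=1·343+121=464,  q_4=1·17+6=23
a_5=5:  p_5=5·464+343=2663,  q_5=5·23+17=132
→ (2663, 132).  Check: 2663²=7091569, 407·132²=7091568, difference 1.
(2663+132√407)^2 = 14183137 + 703032√407

2663 132
14183137 703032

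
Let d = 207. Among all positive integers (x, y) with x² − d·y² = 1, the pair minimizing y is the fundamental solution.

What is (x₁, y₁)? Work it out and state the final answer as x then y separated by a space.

1151 80

d=207: √d = [14; 2,1,1,2,1,1,2,28] (ℓ=8, even), read p_7/q_7
step 0: (14, 1)  from 14·(1,0) + (0,1)
step 1: (29, 2)  from 2·(14,1) + (1,0)
step 2: (43, 3)  from 1·(29,2) + (14,1)
step 3: (72, 5)  from 1·(43,3) + (29,2)
…
step 5: (259, 18)  from 1·(187,13) + (72,5)
step 6: (446, 31)  from 1·(259,18) + (187,13)
step 7: (1151, 80)  from 2·(446,31) + (259,18)
→ (1151, 80).  Check: 1151²=1324801, 207·80²=1324800, difference 1.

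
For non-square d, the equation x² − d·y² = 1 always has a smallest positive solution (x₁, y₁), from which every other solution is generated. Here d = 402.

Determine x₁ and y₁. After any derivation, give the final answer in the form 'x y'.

√402 → a₀=20, period (20,40); ℓ=2 even so k=1
k=0  a_k=20  p_k/q_k = 20/1
k=1  a_k=20  p_k/q_k = 401/20
(x₁, y₁) = (401, 20);  401² − 402·20² = 1 ✓

401 20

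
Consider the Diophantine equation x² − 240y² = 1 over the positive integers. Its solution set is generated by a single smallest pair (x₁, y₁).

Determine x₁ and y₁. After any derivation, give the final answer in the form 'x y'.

31 2

√240 → a₀=15, period (2,30); ℓ=2 even so k=1
k=0  a_k=15  p_k/q_k = 15/1
k=1  a_k=2  p_k/q_k = 31/2
(x₁, y₁) = (31, 2);  31² − 240·2² = 1 ✓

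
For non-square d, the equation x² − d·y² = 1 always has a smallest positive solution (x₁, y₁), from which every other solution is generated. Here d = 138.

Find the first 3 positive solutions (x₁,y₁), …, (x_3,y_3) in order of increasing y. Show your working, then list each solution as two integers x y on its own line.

√138 → a₀=11, period (1,2,1,22); ℓ=4 even so k=3
a_0=11:  p_0=11·1+0=11,  q_0=11·0+1=1
…
a_2=2:  p_2=2·12+11=35,  q_2=2·1+1=3
a_3=1:  p_3=1·35+12=47,  q_3=1·3+1=4
→ (47, 4).  Check: 47²=2209, 138·4²=2208, difference 1.
n=2: (47,4)∘(47,4) = (47·47+138·4·4, 47·4+4·47) = (4417,376)
n=3: (4417,376)∘(47,4) = (47·4417+138·4·376, 47·376+4·4417) = (415151,35340)

47 4
4417 376
415151 35340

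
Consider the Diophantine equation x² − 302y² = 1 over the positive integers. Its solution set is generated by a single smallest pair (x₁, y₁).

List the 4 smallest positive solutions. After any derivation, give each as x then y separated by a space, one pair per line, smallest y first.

4276623 246092
36579008568257 2104885414632
312869258720405635599 18003602753159249380
2676047735673238042056036097 153989243234046232237072848

[17; 2,1,1,1,4,…,1,2,34] for √302; ℓ=16 ⇒ convergent index 15
k=0  a_k=17  p_k/q_k = 17/1
…
k=2  a_k=1  p_k/q_k = 52/3
k=3  a_k=1  p_k/q_k = 87/5
…
k=8  a_k=16  p_k/q_k = 34513/1986
…
k=14  a_k=1  p_k/q_k = 1617193/93059
k=15  a_k=2  p_k/q_k = 4276623/246092
→ (4276623, 246092).  Check: 4276623²=18289504284129, 302·246092²=18289504284128, difference 1.
(x_2, y_2) = (4276623·4276623 + 302·246092·246092, 4276623·246092 + 246092·4276623) = (36579008568257, 2104885414632)
(x_3, y_3) = (4276623·36579008568257 + 302·246092·2104885414632, 4276623·2104885414632 + 246092·36579008568257) = (312869258720405635599, 18003602753159249380)
(x_4, y_4) = (4276623·312869258720405635599 + 302·246092·18003602753159249380, 4276623·18003602753159249380 + 246092·312869258720405635599) = (2676047735673238042056036097, 153989243234046232237072848)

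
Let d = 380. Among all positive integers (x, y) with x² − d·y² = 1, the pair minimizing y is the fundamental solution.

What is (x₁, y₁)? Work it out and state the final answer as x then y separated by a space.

d=380: √d = [19; 2,38] (ℓ=2, even), read p_1/q_1
step 0: (19, 1)  from 19·(1,0) + (0,1)
step 1: (39, 2)  from 2·(19,1) + (1,0)
fundamental: x₁=39, y₁=2  (since 1521 − 380·4 = 1)

39 2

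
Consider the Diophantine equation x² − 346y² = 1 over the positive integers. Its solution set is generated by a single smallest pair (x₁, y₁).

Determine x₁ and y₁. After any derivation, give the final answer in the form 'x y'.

d=346: √d = [18; 1,1,1,1,36] (ℓ=5, odd), read p_9/q_9
k=0  a_k=18  p_k/q_k = 18/1
…
k=3  a_k=1  p_k/q_k = 56/3
…
k=8  a_k=1  p_k/q_k = 10398/559
k=9  a_k=1  p_k/q_k = 17299/930
→ (17299, 930).  Check: 17299²=299255401, 346·930²=299255400, difference 1.

17299 930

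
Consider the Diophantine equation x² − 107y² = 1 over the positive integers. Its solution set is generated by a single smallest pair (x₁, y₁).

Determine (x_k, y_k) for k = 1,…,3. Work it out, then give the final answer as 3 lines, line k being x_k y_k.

962 93
1850887 178932
3561105626 344265075

√107 → a₀=10, period (2,1,9,1,2,20); ℓ=6 even so k=5
i=0: a=10 ⇒ p=10, q=1
i=1: a=2 ⇒ p=21, q=2
i=2: a=1 ⇒ p=31, q=3
…
i=4: a=1 ⇒ p=331, q=32
i=5: a=2 ⇒ p=962, q=93
(x₁, y₁) = (962, 93);  962² − 107·93² = 1 ✓
(x_2, y_2) = (962·962 + 107·93·93, 962·93 + 93·962) = (1850887, 178932)
(x_3, y_3) = (962·1850887 + 107·93·178932, 962·178932 + 93·1850887) = (3561105626, 344265075)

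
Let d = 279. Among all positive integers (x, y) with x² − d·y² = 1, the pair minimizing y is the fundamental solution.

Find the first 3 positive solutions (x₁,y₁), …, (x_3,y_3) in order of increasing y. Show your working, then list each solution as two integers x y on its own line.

d=279: √d = [16; 1,2,2,1,2,2,1,32] (ℓ=8, even), read p_7/q_7
k=0  a_k=16  p_k/q_k = 16/1
…
k=2  a_k=2  p_k/q_k = 50/3
…
k=5  a_k=2  p_k/q_k = 451/27
k=6  a_k=2  p_k/q_k = 1069/64
k=7  a_k=1  p_k/q_k = 1520/91
→ (1520, 91).  Check: 1520²=2310400, 279·91²=2310399, difference 1.
(1520+91√279)^2 = 4620799 + 276640√279
(1520+91√279)^3 = 14047227440 + 840985509√279

1520 91
4620799 276640
14047227440 840985509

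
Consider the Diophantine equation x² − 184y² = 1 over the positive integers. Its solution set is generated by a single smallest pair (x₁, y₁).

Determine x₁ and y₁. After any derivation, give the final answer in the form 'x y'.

√184 → a₀=13, period (1,1,3,2,1,2,1,2,3,1,1,26); ℓ=12 even so k=11
k=0  a_k=13  p_k/q_k = 13/1
k=1  a_k=1  p_k/q_k = 14/1
…
k=4  a_k=2  p_k/q_k = 217/16
k=5  a_k=1  p_k/q_k = 312/23
…
k=8  a_k=2  p_k/q_k = 3147/232
…
k=10  a_k=1  p_k/q_k = 13741/1013
k=11  a_k=1  p_k/q_k = 24335/1794
(x₁, y₁) = (24335, 1794);  24335² − 184·1794² = 1 ✓

24335 1794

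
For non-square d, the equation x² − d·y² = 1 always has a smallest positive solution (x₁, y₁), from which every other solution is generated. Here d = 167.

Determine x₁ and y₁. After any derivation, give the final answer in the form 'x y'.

√167 → a₀=12, period (1,11,1,24); ℓ=4 even so k=3
k=0  a_k=12  p_k/q_k = 12/1
k=1  a_k=1  p_k/q_k = 13/1
k=2  a_k=11  p_k/q_k = 155/12
k=3  a_k=1  p_k/q_k = 168/13
→ (168, 13).  Check: 168²=28224, 167·13²=28223, difference 1.

168 13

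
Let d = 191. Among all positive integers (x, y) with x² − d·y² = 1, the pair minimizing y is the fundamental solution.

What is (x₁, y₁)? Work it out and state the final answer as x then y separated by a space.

8994000 650783

d=191: √d = [13; 1,4,1,1,3,…,4,1,26] (ℓ=16, even), read p_15/q_15
step 0: (13, 1)  from 13·(1,0) + (0,1)
step 1: (14, 1)  from 1·(13,1) + (1,0)
…
step 3: (83, 6)  from 1·(69,5) + (14,1)
step 4: (152, 11)  from 1·(83,6) + (69,5)
step 5: (539, 39)  from 3·(152,11) + (83,6)
step 6: (1230, 89)  from 2·(539,39) + (152,11)
…
step 8: (40217, 2910)  from 13·(2999,217) + (1230,89)
step 9: (83433, 6037)  from 2·(40217,2910) + (2999,217)
step 10: (207083, 14984)  from 2·(83433,6037) + (40217,2910)
…
step 12: (911765, 65973)  from 1·(704682,50989) + (207083,14984)
step 13: (1616447, 116962)  from 1·(911765,65973) + (704682,50989)
step 14: (7377553, 533821)  from 4·(1616447,116962) + (911765,65973)
step 15: (8994000, 650783)  from 1·(7377553,533821) + (1616447,116962)
fundamental: x₁=8994000, y₁=650783  (since 80892036000000 − 191·423518513089 = 1)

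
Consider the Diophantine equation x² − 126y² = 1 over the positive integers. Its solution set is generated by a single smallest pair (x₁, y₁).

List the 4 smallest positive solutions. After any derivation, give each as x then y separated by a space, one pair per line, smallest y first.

449 40
403201 35920
362074049 32256120
325142092801 28965959840

d=126: √d = [11; 4,2,4,22] (ℓ=4, even), read p_3/q_3
i=0: a=11 ⇒ p=11, q=1
i=1: a=4 ⇒ p=45, q=4
i=2: a=2 ⇒ p=101, q=9
i=3: a=4 ⇒ p=449, q=40
fundamental: x₁=449, y₁=40  (since 201601 − 126·1600 = 1)
n=2: (449,40)∘(449,40) = (449·449+126·40·40, 449·40+40·449) = (403201,35920)
n=3: (403201,35920)∘(449,40) = (449·403201+126·40·35920, 449·35920+40·403201) = (362074049,32256120)
n=4: (362074049,32256120)∘(449,40) = (449·362074049+126·40·32256120, 449·32256120+40·362074049) = (325142092801,28965959840)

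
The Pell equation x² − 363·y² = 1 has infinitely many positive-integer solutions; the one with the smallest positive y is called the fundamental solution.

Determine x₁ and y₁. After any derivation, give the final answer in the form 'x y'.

√363 = [19; 19,38, …], period ℓ=2 (even) → k=1
step 0: (19, 1)  from 19·(1,0) + (0,1)
step 1: (362, 19)  from 19·(19,1) + (1,0)
(x₁, y₁) = (362, 19);  362² − 363·19² = 1 ✓

362 19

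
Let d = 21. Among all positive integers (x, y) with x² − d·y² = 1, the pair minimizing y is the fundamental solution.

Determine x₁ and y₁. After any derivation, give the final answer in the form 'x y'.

55 12

√21 = [4; 1,1,2,1,1,8, …], period ℓ=6 (even) → k=5
k=0  a_k=4  p_k/q_k = 4/1
…
k=2  a_k=1  p_k/q_k = 9/2
k=3  a_k=2  p_k/q_k = 23/5
k=4  a_k=1  p_k/q_k = 32/7
k=5  a_k=1  p_k/q_k = 55/12
→ (55, 12).  Check: 55²=3025, 21·12²=3024, difference 1.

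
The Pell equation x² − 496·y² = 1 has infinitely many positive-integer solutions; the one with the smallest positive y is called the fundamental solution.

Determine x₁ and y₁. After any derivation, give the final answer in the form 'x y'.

4620799 207480

[22; 3,1,2,4,1,…,1,3,44] for √496; ℓ=16 ⇒ convergent index 15
step 0: (22, 1)  from 22·(1,0) + (0,1)
step 1: (67, 3)  from 3·(22,1) + (1,0)
…
step 4: (1069, 48)  from 4·(245,11) + (89,4)
step 5: (1314, 59)  from 1·(1069,48) + (245,11)
…
step 7: (6080, 273)  from 2·(2383,107) + (1314,59)
…
step 10: (49709, 2232)  from 1·(35166,1579) + (14543,653)
…
step 14: (1252502, 56239)  from 1·(863293,38763) + (389209,17476)
step 15: (4620799, 207480)  from 3·(1252502,56239) + (863293,38763)
(x₁, y₁) = (4620799, 207480);  4620799² − 496·207480² = 1 ✓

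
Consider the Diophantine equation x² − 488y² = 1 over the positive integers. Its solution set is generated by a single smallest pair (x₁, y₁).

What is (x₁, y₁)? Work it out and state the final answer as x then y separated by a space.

√488 → a₀=22, period (11,44); ℓ=2 even so k=1
i=0: a=22 ⇒ p=22, q=1
i=1: a=11 ⇒ p=243, q=11
(x₁, y₁) = (243, 11);  243² − 488·11² = 1 ✓

243 11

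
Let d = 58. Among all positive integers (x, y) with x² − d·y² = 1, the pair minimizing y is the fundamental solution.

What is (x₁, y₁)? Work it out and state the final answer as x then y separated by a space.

19603 2574

[7; 1,1,1,1,1,1,14] for √58; ℓ=7 ⇒ convergent index 13
step 0: (7, 1)  from 7·(1,0) + (0,1)
step 1: (8, 1)  from 1·(7,1) + (1,0)
step 2: (15, 2)  from 1·(8,1) + (7,1)
…
step 5: (61, 8)  from 1·(38,5) + (23,3)
step 6: (99, 13)  from 1·(61,8) + (38,5)
…
step 9: (2993, 393)  from 1·(1546,203) + (1447,190)
step 10: (4539, 596)  from 1·(2993,393) + (1546,203)
step 11: (7532, 989)  from 1·(4539,596) + (2993,393)
step 12: (12071, 1585)  from 1·(7532,989) + (4539,596)
step 13: (19603, 2574)  from 1·(12071,1585) + (7532,989)
(x₁, y₁) = (19603, 2574);  19603² − 58·2574² = 1 ✓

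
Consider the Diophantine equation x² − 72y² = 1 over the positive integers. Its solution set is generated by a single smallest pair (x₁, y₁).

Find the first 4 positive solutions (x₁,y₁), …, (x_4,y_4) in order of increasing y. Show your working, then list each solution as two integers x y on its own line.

d=72: √d = [8; 2,16] (ℓ=2, even), read p_1/q_1
step 0: (8, 1)  from 8·(1,0) + (0,1)
step 1: (17, 2)  from 2·(8,1) + (1,0)
→ (17, 2).  Check: 17²=289, 72·2²=288, difference 1.
(x_2, y_2) = (17·17 + 72·2·2, 17·2 + 2·17) = (577, 68)
(x_3, y_3) = (17·577 + 72·2·68, 17·68 + 2·577) = (19601, 2310)
(x_4, y_4) = (17·19601 + 72·2·2310, 17·2310 + 2·19601) = (665857, 78472)

17 2
577 68
19601 2310
665857 78472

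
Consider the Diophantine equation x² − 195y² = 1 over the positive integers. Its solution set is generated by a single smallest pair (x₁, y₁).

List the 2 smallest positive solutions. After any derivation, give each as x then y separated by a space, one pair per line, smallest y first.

14 1
391 28

[13; 1,26] for √195; ℓ=2 ⇒ convergent index 1
a_0=13:  p_0=13·1+0=13,  q_0=13·0+1=1
a_1=1:  p_1=1·13+1=14,  q_1=1·1+0=1
fundamental: x₁=14, y₁=1  (since 196 − 195·1 = 1)
(x_2, y_2) = (14·14 + 195·1·1, 14·1 + 1·14) = (391, 28)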